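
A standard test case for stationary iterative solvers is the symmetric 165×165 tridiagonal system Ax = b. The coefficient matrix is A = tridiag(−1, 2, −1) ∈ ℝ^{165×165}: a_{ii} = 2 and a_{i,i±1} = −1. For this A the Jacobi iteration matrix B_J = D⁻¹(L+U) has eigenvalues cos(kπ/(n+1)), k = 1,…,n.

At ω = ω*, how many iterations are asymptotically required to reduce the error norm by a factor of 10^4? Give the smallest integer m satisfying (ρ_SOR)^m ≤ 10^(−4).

B_J for the 165×165 system has eigenvalues cos(kπ/166); ρ_J = cos(π/166) = 0.9998209.
√(1−ρ_J²) simplifies to sin(π/166) = 0.0189241.
So ω* = 2/1.0189241 = 1.9628547 (Young).
ρ_SOR = ω* − 1 ≈ 0.9628547.
For 4 digits: m = 4·ln10 / (−ln 0.9628547) = 9.21034/0.0378528 = 243.320; round up → m = 244.

m = 244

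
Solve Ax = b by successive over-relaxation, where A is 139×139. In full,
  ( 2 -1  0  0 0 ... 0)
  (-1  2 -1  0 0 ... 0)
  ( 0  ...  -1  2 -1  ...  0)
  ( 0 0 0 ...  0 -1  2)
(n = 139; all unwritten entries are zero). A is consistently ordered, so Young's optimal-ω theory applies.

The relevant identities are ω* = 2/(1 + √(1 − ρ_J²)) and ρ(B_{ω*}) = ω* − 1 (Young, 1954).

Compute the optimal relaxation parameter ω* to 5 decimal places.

B_J for the 139×139 system has eigenvalues cos(kπ/140); ρ_J = cos(π/140) = 0.99975.
1 − cos²(π/140) = sin²(π/140) ⇒ √(1−ρ_J²) = sin(π/140) = 0.022438.
ω* = 2/(1 + 0.022438) = 2/1.022438 = 1.95611.
At ω = 1.95611 every |λ(B_ω)| = ω−1, so ρ_SOR = 0.95611.

ω* = 1.95611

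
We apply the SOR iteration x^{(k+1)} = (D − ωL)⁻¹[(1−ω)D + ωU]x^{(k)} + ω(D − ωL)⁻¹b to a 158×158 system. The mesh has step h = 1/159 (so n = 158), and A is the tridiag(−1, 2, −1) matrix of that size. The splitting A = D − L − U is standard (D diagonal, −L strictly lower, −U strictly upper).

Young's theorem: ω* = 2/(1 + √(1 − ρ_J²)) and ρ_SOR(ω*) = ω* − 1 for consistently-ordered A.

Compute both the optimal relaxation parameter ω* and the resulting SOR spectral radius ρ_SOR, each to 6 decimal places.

ω* = 1.961251, ρ_SOR = 0.961251

ρ_J = max_k |cos(kπ/159)| = cos(π/159) = 0.999805
√(1−ρ_J²) = |sin(π/159)| = 0.0197572
ω* = 2/(1+0.0197572) = 1.961251
Hence ρ(B_{ω*}) = 1.961251 − 1 = 0.961251.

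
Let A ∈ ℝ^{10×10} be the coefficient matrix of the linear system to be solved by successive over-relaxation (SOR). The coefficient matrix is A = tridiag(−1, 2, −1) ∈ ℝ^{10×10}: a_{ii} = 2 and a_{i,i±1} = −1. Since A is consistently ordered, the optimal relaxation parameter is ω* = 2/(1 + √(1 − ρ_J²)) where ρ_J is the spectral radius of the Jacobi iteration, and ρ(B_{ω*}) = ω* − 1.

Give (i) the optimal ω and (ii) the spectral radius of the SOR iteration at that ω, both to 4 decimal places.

ρ_J = max_k |cos(kπ/11)| = cos(π/11) = 0.9595
√(1−ρ_J²) simplifies to sin(π/11) = 0.28173.
ω* = 2/(1 + 0.28173) = 2/1.28173 = 1.5604.
At ω = 1.5604 every |λ(B_ω)| = ω−1, so ρ_SOR = 0.5604.

ω* = 1.5604, ρ_SOR = 0.5604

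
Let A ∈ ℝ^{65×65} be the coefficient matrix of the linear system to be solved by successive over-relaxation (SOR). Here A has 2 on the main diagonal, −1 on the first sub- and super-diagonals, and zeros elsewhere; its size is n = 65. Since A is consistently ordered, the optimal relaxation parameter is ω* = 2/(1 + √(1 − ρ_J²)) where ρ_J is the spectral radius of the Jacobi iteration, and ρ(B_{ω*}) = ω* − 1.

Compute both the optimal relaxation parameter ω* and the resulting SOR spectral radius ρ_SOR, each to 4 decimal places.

½·tridiag(1,0,1) at n=65: λ_k = cos(kπ/66); max |λ| at k=1 ⇒ ρ_J = cos(π/66) ≈ 0.9989.
√(1 − cos²(π/66)) = sin(π/66) ≈ 0.04758.
Then 2/(1+√(1−ρ_J²)) = 2/(1+0.04758); ω* = 2/1.04758 = 1.9092.
[ρ_SOR] ω* − 1 = 0.9092.

ω* = 1.9092, ρ_SOR = 0.9092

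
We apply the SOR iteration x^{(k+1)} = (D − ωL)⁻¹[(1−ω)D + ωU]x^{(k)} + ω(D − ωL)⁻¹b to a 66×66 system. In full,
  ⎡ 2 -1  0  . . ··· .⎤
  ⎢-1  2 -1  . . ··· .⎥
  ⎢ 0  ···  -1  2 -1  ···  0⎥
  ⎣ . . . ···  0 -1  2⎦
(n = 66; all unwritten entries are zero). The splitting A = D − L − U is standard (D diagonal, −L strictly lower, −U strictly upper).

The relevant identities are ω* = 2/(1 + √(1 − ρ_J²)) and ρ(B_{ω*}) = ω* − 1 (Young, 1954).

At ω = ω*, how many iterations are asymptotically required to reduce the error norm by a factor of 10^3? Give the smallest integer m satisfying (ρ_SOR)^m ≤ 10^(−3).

B_J for the 66×66 system has eigenvalues cos(kπ/67); ρ_J = cos(π/67) = 0.9989009.
1 − cos²(π/67) = sin²(π/67) ⇒ √(1−ρ_J²) = sin(π/67) = 0.0468723.
ω* = 2 / (1 + 0.0468723) = 2 / 1.0468723 ≈ 1.9104527.
Hence ρ(B_{ω*}) = 1.9104527 − 1 = 0.9104527.
m ≥ 3·ln10 / (−ln 0.9104527) = 73.633; smallest integer m = 74.

m = 74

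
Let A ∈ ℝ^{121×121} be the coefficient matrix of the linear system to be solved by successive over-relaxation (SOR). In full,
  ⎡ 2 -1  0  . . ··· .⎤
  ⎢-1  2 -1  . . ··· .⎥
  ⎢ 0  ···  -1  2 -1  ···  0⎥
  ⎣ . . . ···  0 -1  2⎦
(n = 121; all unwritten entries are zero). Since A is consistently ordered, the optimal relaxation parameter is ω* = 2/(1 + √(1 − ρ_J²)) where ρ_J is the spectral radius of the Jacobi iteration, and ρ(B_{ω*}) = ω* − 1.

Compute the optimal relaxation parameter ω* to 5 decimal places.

n=121: λ(B_J) = 1 − λ(A)/2 = cos(kπ/122); k=1 gives ρ_J = 0.99967.
root = sin(π/122) = 0.025748  (since 1−cos² = sin²).
ω* = 2 / (1 + 0.025748) = 2 / 1.025748 ≈ 1.94980.
and ρ(B_{ω*}) = 1.94980 − 1 = 0.94980.

ω* = 1.94980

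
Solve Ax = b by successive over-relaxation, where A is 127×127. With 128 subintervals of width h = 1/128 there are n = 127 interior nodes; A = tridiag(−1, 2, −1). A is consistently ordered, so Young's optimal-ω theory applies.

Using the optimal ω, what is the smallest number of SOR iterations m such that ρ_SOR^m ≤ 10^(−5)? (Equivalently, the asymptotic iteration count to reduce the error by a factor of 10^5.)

m = 235

½·tridiag(1,0,1) at n=127: λ_k = cos(kπ/128); max |λ| at k=1 ⇒ ρ_J = cos(π/128) ≈ 0.9996988.
√(1−ρ_J²) simplifies to sin(π/128) = 0.0245412.
ω* = 2/(1 + 0.0245412) = 2/1.0245412 = 1.9520933.
[ρ_SOR] ω* − 1 = 0.9520933.
For 5 digits: m = 5·ln10 / (−ln 0.9520933) = 11.5129/0.0490922 = 234.516; round up → m = 235.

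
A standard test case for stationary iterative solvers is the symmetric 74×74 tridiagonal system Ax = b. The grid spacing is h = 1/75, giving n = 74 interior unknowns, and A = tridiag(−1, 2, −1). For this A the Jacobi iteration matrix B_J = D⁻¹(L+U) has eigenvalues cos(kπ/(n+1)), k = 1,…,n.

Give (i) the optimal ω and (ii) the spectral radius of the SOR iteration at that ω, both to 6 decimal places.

[ρ_J] n=74: ρ(B_J) = cos(π/(n+1)) = cos(π/75) = 0.999123.
1 − cos²(π/75) = sin²(π/75) ⇒ √(1−ρ_J²) = sin(π/75) = 0.0418757.
[ω*] 2 ÷ (1 + 0.0418757) = 2 ÷ 1.0418757 = 1.919615.
and ρ(B_{ω*}) = 1.919615 − 1 = 0.919615.

ω* = 1.919615, ρ_SOR = 0.919615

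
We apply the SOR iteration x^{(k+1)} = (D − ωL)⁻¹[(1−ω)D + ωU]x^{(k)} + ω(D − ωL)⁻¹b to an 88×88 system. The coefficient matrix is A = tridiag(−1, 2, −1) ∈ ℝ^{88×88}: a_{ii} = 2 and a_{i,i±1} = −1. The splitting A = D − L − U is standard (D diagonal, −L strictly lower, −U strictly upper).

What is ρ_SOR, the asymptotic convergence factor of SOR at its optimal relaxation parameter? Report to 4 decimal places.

spectrum of D⁻¹(L+U) = {cos(kπ/89) : 1≤k≤88}; ρ_J = cos(π/89) = 0.9994.
√(1−ρ_J²) simplifies to sin(π/89) = 0.03529.
ω* = 2 / (1 + 0.03529) = 2 / 1.03529 ≈ 1.9318.
[ρ_SOR] ω* − 1 = 0.9318.

ρ_SOR = 0.9318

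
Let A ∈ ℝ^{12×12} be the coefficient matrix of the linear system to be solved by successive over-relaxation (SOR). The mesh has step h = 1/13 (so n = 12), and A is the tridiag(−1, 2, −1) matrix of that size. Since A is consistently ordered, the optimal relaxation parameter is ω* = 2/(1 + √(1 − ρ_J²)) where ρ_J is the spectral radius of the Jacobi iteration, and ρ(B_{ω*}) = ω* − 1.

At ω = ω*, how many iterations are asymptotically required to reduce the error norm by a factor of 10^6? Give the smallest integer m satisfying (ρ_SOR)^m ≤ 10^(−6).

ρ_J = max_k |cos(kπ/13)| = cos(π/13) = 0.9709418
root = sin(π/13) = 0.2393157  (since 1−cos² = sin²).
So ω* = 2/1.2393157 = 1.6137938 (Young).
ρ_SOR = ω* − 1 = 1.6137938 − 1 = 0.6137938.
m ≥ 6·ln10 / (−ln 0.6137938) = 28.305; smallest integer m = 29.

m = 29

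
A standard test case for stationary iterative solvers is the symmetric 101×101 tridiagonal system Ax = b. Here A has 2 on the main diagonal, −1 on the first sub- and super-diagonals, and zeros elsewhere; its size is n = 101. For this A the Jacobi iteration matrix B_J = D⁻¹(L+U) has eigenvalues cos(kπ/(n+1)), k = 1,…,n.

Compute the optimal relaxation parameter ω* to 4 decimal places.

spectrum of D⁻¹(L+U) = {cos(kπ/102) : 1≤k≤101}; ρ_J = cos(π/102) = 0.9995.
√(1 − cos²(π/102)) = sin(π/102) ≈ 0.03080.
So ω* = 2/1.03080 = 1.9402 (Young).
ρ(B_{ω*}) = ω*−1 = 0.9402

ω* = 1.9402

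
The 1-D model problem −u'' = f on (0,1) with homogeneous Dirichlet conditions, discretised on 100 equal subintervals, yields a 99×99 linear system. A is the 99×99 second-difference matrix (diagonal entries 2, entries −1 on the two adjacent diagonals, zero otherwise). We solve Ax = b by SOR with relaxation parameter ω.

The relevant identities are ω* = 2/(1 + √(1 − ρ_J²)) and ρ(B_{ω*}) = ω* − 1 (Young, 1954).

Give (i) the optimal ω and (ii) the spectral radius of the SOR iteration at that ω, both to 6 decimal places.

ω* = 1.939092, ρ_SOR = 0.939092

B_J for the 99×99 system has eigenvalues cos(kπ/100); ρ_J = cos(π/100) = 0.999507.
√(1−ρ_J²) simplifies to sin(π/100) = 0.0314108.
Then 2/(1+√(1−ρ_J²)) = 2/(1+0.0314108); ω* = 2/1.0314108 = 1.939092.
ρ(B_{ω*}) = ω*−1 = 0.939092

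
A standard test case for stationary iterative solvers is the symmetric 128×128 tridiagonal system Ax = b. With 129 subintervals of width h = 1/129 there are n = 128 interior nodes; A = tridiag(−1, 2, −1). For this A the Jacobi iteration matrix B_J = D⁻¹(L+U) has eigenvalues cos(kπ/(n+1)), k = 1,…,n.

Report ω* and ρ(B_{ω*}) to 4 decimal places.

spectrum of D⁻¹(L+U) = {cos(kπ/129) : 1≤k≤128}; ρ_J = cos(π/129) = 0.9997.
√(1−ρ_J²) simplifies to sin(π/129) = 0.02435.
Then 2/(1+√(1−ρ_J²)) = 2/(1+0.02435); ω* = 2/1.02435 = 1.9525.
ρ_SOR = ω* − 1 = 1.9525 − 1 = 0.9525.

ω* = 1.9525, ρ_SOR = 0.9525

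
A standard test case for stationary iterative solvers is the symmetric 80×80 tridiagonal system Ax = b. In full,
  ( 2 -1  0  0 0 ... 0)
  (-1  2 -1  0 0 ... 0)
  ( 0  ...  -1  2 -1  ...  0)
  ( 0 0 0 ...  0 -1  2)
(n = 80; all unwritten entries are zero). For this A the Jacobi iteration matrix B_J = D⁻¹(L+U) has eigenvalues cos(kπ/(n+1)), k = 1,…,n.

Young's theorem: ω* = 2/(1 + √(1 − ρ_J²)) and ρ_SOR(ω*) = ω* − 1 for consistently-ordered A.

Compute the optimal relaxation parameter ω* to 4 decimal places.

ω* = 1.9253

ρ_J = max_k |cos(kπ/81)| = cos(π/81) = 0.9992
root = sin(π/81) = 0.03878  (since 1−cos² = sin²).
Young: ω* = 2/(1+√(1−ρ_J²)) = 2/(1+0.03878) = 2/1.03878 = 1.9253.
ρ(B_{ω*}) = ω*−1 = 0.9253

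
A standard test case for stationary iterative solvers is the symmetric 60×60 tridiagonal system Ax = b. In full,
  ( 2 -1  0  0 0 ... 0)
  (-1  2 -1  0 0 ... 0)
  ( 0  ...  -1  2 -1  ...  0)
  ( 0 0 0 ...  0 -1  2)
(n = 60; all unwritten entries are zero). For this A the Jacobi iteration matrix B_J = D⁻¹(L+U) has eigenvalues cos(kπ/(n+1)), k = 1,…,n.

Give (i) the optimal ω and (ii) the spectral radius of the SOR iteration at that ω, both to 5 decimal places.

B_J for the 60×60 system has eigenvalues cos(kπ/61); ρ_J = cos(π/61) = 0.99867.
√(1−ρ_J²) simplifies to sin(π/61) = 0.051479.
ω* = 2 / (1 + 0.051479) = 2 / 1.051479 ≈ 1.90208.
Hence ρ(B_{ω*}) = 1.90208 − 1 = 0.90208.

ω* = 1.90208, ρ_SOR = 0.90208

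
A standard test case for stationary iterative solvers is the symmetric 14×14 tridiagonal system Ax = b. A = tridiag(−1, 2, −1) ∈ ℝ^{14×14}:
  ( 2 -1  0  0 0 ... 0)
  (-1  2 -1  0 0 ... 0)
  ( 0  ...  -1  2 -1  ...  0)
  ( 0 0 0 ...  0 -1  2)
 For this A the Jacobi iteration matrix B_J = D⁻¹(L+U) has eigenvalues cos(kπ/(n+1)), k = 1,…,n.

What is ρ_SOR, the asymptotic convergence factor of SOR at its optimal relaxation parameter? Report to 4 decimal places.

ρ_J = max_k |cos(kπ/15)| = cos(π/15) = 0.9781
√(1 − cos²(π/15)) = sin(π/15) ≈ 0.20791.
So ω* = 2/1.20791 = 1.6558 (Young).
At ω = 1.6558 every |λ(B_ω)| = ω−1, so ρ_SOR = 0.6558.

ρ_SOR = 0.6558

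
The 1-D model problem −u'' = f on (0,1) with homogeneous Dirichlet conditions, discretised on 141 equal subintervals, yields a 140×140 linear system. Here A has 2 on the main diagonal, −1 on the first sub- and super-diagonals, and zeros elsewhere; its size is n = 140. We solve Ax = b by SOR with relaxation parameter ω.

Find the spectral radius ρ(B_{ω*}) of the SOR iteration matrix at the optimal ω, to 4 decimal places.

n=140: λ(B_J) = 1 − λ(A)/2 = cos(kπ/141); k=1 gives ρ_J = 0.9998.
√(1−ρ_J²) = |sin(π/141)| = 0.02228
So ω* = 2/1.02228 = 1.9564 (Young).
Hence ρ(B_{ω*}) = 1.9564 − 1 = 0.9564.

ρ_SOR = 0.9564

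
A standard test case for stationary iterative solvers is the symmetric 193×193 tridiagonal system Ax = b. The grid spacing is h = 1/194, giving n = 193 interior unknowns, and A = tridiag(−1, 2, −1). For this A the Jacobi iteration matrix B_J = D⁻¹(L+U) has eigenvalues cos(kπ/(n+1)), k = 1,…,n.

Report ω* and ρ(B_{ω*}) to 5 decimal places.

ρ_J = max_k |cos(kπ/194)| = cos(π/194) = 0.99987
1 − cos²(π/194) = sin²(π/194) ⇒ √(1−ρ_J²) = sin(π/194) = 0.016193.
[ω*] 2 ÷ (1 + 0.016193) = 2 ÷ 1.016193 = 1.96813.
ρ(B_{ω*}) = ω*−1 = 0.96813

ω* = 1.96813, ρ_SOR = 0.96813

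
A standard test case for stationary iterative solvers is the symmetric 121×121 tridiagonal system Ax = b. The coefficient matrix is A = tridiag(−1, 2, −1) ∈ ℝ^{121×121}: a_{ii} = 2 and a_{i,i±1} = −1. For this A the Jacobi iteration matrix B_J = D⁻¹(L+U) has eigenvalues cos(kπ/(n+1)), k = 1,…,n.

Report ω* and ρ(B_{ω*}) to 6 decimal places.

ρ_J = max_k |cos(kπ/122)| = cos(π/122) = 0.999668
√(1−ρ_J²) = |sin(π/122)| = 0.0257479
Then 2/(1+√(1−ρ_J²)) = 2/(1+0.0257479); ω* = 2/1.0257479 = 1.949797.
ρ(B_{ω*}) = ω*−1 = 0.949797

ω* = 1.949797, ρ_SOR = 0.949797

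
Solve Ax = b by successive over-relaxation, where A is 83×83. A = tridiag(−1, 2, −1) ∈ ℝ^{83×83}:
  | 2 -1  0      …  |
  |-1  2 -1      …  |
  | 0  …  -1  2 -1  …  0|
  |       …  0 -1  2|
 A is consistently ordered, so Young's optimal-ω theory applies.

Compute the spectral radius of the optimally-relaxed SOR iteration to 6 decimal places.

[ρ_J] n=83: ρ(B_J) = cos(π/(n+1)) = cos(π/84) = 0.999301.
√(1−ρ_J²) simplifies to sin(π/84) = 0.0373912.
ω* = 2/(1+0.0373912) = 1.927913
[ρ_SOR] ω* − 1 = 0.927913.

ρ_SOR = 0.927913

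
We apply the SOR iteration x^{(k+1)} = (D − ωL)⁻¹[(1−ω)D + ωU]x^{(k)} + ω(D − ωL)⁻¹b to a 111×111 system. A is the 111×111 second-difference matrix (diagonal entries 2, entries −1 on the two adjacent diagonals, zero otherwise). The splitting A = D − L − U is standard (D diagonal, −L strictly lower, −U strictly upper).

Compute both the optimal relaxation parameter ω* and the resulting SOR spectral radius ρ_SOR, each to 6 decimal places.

ρ_J = max_k |cos(kπ/112)| = cos(π/112) = 0.999607
√(1 − cos²(π/112)) = sin(π/112) ≈ 0.0280463.
Young: ω* = 2/(1+√(1−ρ_J²)) = 2/(1+0.0280463) = 2/1.0280463 = 1.945438.
ρ_SOR = ω* − 1 = 1.945438 − 1 = 0.945438.

ω* = 1.945438, ρ_SOR = 0.945438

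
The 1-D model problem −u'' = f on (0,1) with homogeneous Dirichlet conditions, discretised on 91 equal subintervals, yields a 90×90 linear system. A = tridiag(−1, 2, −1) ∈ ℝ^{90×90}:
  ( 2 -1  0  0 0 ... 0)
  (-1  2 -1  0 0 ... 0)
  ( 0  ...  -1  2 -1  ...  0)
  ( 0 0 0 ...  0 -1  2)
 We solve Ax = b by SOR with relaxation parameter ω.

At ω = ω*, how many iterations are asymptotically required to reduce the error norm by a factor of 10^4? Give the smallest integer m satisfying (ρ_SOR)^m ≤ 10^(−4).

B_J for the 90×90 system has eigenvalues cos(kπ/91); ρ_J = cos(π/91) = 0.9994041.
root = sin(π/91) = 0.0345161  (since 1−cos² = sin²).
ω* = 2/(1+0.0345161) = 1.9332710
ρ_SOR = ω* − 1 = 1.9332710 − 1 = 0.9332710.
(0.9332710)^m ≤ 10^{−4}  ⇒  m·ln(0.9332710) ≤ −4·ln10  ⇒  m ≥ 133.368  ⇒  m = 134

m = 134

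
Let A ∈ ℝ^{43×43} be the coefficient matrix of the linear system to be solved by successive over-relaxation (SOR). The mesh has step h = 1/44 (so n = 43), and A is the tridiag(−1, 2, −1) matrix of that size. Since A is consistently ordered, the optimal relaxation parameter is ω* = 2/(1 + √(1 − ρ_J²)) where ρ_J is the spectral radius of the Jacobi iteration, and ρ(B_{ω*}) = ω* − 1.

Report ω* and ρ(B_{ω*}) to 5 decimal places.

ω* = 1.86682, ρ_SOR = 0.86682

[ρ_J] n=43: ρ(B_J) = cos(π/(n+1)) = cos(π/44) = 0.99745.
√(1−ρ_J²) simplifies to sin(π/44) = 0.071339.
So ω* = 2/1.071339 = 1.86682 (Young).
At ω = 1.86682 every |λ(B_ω)| = ω−1, so ρ_SOR = 0.86682.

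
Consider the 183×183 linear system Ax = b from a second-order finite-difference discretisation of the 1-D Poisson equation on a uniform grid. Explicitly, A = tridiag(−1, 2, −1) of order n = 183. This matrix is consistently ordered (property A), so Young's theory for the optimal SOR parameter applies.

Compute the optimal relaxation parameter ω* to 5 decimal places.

ω* = 1.96643

With n=183, ρ(Jacobi) = cos(π/184) = 0.99985.
1 − cos²(π/184) = sin²(π/184) ⇒ √(1−ρ_J²) = sin(π/184) = 0.017073.
ω* = 2/(1 + 0.017073) = 2/1.017073 = 1.96643.
and ρ(B_{ω*}) = 1.96643 − 1 = 0.96643.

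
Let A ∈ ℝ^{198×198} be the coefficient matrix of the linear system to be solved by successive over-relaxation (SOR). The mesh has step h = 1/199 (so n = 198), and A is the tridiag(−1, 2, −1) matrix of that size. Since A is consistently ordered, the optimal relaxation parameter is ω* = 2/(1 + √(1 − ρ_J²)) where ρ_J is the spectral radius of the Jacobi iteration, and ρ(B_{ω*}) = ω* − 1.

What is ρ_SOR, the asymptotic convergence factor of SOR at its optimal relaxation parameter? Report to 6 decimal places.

ρ_SOR = 0.968918

n=198: λ(B_J) = 1 − λ(A)/2 = cos(kπ/199); k=1 gives ρ_J = 0.999875.
√(1 − cos²(π/199)) = sin(π/199) ≈ 0.0157862.
ω* = 2 / (1 + 0.0157862) = 2 / 1.0157862 ≈ 1.968918.
ρ_SOR = ω* − 1 ≈ 0.968918.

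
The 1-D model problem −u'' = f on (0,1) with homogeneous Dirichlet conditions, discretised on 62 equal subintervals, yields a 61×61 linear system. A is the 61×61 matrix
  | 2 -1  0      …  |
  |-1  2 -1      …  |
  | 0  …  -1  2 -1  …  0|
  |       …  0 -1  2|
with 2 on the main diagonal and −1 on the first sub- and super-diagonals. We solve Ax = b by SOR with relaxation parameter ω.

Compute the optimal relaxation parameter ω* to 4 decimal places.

spectrum of D⁻¹(L+U) = {cos(kπ/62) : 1≤k≤61}; ρ_J = cos(π/62) = 0.9987.
√(1−ρ_J²) simplifies to sin(π/62) = 0.05065.
ω* = 2/(1 + 0.05065) = 2/1.05065 = 1.9036.
ρ_SOR = ω* − 1 ≈ 0.9036.

ω* = 1.9036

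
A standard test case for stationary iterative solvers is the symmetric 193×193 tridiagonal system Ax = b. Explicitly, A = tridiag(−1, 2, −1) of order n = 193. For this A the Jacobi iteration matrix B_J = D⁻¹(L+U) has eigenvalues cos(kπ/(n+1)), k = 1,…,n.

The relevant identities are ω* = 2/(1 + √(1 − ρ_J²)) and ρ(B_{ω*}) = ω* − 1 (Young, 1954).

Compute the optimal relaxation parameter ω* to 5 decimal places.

ω* = 1.96813

n=193: λ(B_J) = 1 − λ(A)/2 = cos(kπ/194); k=1 gives ρ_J = 0.99987.
1 − cos²(π/194) = sin²(π/194) ⇒ √(1−ρ_J²) = sin(π/194) = 0.016193.
[ω*] 2 ÷ (1 + 0.016193) = 2 ÷ 1.016193 = 1.96813.
and ρ(B_{ω*}) = 1.96813 − 1 = 0.96813.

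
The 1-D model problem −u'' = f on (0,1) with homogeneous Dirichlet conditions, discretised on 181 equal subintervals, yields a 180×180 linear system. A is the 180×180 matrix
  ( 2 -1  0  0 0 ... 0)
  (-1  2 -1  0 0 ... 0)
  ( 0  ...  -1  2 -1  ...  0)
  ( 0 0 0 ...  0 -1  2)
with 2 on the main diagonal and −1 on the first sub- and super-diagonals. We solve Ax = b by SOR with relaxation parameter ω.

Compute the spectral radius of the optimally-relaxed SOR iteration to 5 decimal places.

spectrum of D⁻¹(L+U) = {cos(kπ/181) : 1≤k≤180}; ρ_J = cos(π/181) = 0.99985.
1 − cos²(π/181) = sin²(π/181) ⇒ √(1−ρ_J²) = sin(π/181) = 0.017356.
[ω*] 2 ÷ (1 + 0.017356) = 2 ÷ 1.017356 = 1.96588.
ρ(B_{ω*}) = ω*−1 = 0.96588

ρ_SOR = 0.96588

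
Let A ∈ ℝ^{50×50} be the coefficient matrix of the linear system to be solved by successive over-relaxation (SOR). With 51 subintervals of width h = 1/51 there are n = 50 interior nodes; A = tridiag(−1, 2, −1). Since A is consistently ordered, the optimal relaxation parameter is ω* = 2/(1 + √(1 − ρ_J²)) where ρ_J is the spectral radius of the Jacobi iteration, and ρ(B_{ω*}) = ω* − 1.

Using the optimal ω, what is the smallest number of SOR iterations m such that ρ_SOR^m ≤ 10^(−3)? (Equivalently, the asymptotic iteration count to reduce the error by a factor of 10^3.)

ρ_J = max_k |cos(kπ/51)| = cos(π/51) = 0.9981033
1 − cos²(π/51) = sin²(π/51) ⇒ √(1−ρ_J²) = sin(π/51) = 0.0615609.
Then 2/(1+√(1−ρ_J²)) = 2/(1+0.0615609); ω* = 2/1.0615609 = 1.8840181.
[ρ_SOR] ω* − 1 = 0.8840181.
(0.8840181)^m ≤ 10^{−3}  ⇒  m·ln(0.8840181) ≤ −3·ln10  ⇒  m ≥ 56.034  ⇒  m = 57

m = 57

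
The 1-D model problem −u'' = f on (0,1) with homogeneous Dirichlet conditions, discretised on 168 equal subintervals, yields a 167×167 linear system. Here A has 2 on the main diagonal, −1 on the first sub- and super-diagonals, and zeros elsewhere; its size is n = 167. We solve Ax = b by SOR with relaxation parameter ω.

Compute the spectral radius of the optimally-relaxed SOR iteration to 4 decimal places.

½·tridiag(1,0,1) at n=167: λ_k = cos(kπ/168); max |λ| at k=1 ⇒ ρ_J = cos(π/168) ≈ 0.9998.
√(1−ρ_J²) = |sin(π/168)| = 0.01870
Young: ω* = 2/(1+√(1−ρ_J²)) = 2/(1+0.01870) = 2/1.01870 = 1.9633.
ρ(B_{ω*}) = ω*−1 = 0.9633

ρ_SOR = 0.9633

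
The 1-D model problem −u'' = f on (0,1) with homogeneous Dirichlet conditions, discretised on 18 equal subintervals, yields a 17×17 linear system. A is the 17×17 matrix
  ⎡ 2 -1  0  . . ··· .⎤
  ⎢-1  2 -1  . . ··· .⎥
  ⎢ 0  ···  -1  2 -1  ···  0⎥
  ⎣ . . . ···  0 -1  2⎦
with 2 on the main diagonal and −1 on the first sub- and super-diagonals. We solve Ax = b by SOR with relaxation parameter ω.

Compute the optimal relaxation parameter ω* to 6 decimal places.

spectrum of D⁻¹(L+U) = {cos(kπ/18) : 1≤k≤17}; ρ_J = cos(π/18) = 0.984808.
√(1 − cos²(π/18)) = sin(π/18) ≈ 0.1736482.
ω* = 2/(1 + 0.1736482) = 2/1.1736482 = 1.704088.
ρ(B_{ω*}) = ω*−1 = 0.704088

ω* = 1.704088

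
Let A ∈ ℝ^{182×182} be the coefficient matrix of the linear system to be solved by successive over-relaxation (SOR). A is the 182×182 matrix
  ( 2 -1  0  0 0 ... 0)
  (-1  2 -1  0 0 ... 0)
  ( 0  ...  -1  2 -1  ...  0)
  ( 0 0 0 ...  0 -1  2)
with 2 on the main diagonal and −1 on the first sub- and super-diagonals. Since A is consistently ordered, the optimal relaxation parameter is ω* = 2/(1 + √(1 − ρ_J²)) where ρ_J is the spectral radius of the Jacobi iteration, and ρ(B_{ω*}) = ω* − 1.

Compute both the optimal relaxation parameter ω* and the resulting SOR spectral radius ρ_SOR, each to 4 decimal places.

With n=182, ρ(Jacobi) = cos(π/183) = 0.9999.
root = sin(π/183) = 0.01717  (since 1−cos² = sin²).
ω* = 2 / (1 + 0.01717) = 2 / 1.01717 ≈ 1.9662.
Hence ρ(B_{ω*}) = 1.9662 − 1 = 0.9662.

ω* = 1.9662, ρ_SOR = 0.9662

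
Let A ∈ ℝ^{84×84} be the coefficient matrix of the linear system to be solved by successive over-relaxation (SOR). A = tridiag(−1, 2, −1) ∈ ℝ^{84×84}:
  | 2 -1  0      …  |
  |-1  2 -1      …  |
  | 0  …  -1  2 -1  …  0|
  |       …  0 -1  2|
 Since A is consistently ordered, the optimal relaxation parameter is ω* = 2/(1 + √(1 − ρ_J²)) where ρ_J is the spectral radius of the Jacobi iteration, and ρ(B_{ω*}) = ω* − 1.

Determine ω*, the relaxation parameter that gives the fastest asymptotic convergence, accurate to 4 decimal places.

ω* = 1.9287

spectrum of D⁻¹(L+U) = {cos(kπ/85) : 1≤k≤84}; ρ_J = cos(π/85) = 0.9993.
√(1−ρ_J²) simplifies to sin(π/85) = 0.03695.
ω* = 2 / (1 + 0.03695) = 2 / 1.03695 ≈ 1.9287.
At ω = 1.9287 every |λ(B_ω)| = ω−1, so ρ_SOR = 0.9287.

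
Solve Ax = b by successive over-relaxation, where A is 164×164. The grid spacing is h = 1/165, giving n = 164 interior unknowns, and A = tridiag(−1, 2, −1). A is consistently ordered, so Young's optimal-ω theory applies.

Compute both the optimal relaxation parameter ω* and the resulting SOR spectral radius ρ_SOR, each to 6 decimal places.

ρ_J = max_k |cos(kπ/165)| = cos(π/165) = 0.999819
√(1−ρ_J²) = |sin(π/165)| = 0.0190388
Young: ω* = 2/(1+√(1−ρ_J²)) = 2/(1+0.0190388) = 2/1.0190388 = 1.962634.
Hence ρ(B_{ω*}) = 1.962634 − 1 = 0.962634.

ω* = 1.962634, ρ_SOR = 0.962634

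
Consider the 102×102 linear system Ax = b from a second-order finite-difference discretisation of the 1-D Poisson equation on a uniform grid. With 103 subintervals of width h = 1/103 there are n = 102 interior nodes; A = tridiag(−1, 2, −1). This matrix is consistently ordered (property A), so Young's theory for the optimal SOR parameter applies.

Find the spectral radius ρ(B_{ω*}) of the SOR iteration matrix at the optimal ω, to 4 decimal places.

ρ_SOR = 0.9408

spectrum of D⁻¹(L+U) = {cos(kπ/103) : 1≤k≤102}; ρ_J = cos(π/103) = 0.9995.
root = sin(π/103) = 0.03050  (since 1−cos² = sin²).
So ω* = 2/1.03050 = 1.9408 (Young).
Hence ρ(B_{ω*}) = 1.9408 − 1 = 0.9408.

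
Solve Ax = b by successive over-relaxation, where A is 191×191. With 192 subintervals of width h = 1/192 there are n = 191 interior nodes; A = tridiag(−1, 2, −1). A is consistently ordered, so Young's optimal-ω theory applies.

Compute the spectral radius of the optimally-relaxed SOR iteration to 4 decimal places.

spectrum of D⁻¹(L+U) = {cos(kπ/192) : 1≤k≤191}; ρ_J = cos(π/192) = 0.9999.
√(1−ρ_J²) = |sin(π/192)| = 0.01636
Young: ω* = 2/(1+√(1−ρ_J²)) = 2/(1+0.01636) = 2/1.01636 = 1.9678.
and ρ(B_{ω*}) = 1.9678 − 1 = 0.9678.

ρ_SOR = 0.9678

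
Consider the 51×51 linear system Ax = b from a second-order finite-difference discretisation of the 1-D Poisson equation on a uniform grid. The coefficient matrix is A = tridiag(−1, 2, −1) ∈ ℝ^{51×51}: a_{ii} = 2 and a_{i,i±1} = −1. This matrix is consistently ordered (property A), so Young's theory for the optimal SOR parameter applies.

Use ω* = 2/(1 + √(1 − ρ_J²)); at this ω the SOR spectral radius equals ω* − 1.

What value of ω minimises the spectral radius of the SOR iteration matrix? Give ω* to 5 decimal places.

ρ_J = max_k |cos(kπ/52)| = cos(π/52) = 0.99818
root = sin(π/52) = 0.060378  (since 1−cos² = sin²).
Then 2/(1+√(1−ρ_J²)) = 2/(1+0.060378); ω* = 2/1.060378 = 1.88612.
and ρ(B_{ω*}) = 1.88612 − 1 = 0.88612.

ω* = 1.88612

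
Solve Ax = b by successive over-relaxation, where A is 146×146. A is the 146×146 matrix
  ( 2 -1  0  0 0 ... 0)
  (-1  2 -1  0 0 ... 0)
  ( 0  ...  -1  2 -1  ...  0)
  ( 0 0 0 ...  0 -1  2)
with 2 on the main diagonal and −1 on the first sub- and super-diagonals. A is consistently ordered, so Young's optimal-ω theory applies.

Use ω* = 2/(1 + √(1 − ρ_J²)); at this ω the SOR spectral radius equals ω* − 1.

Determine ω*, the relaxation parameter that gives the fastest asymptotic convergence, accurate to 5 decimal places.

ω* = 1.95815

[ρ_J] n=146: ρ(B_J) = cos(π/(n+1)) = cos(π/147) = 0.99977.
√(1 − cos²(π/147)) = sin(π/147) ≈ 0.021370.
ω* = 2/(1+0.021370) = 1.95815
At ω = 1.95815 every |λ(B_ω)| = ω−1, so ρ_SOR = 0.95815.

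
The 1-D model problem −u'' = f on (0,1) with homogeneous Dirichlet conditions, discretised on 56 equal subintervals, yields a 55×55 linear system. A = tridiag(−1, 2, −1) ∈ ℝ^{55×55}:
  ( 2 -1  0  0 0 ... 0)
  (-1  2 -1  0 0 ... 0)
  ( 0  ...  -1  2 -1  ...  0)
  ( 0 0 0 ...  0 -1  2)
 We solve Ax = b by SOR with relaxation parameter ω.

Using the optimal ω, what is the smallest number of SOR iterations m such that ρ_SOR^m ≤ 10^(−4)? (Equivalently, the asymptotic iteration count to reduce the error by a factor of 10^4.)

ρ_J = max_k |cos(kπ/56)| = cos(π/56) = 0.9984268
√(1 − cos²(π/56)) = sin(π/56) ≈ 0.0560704.
ω* = 2/(1 + 0.0560704) = 2/1.0560704 = 1.8938131.
ρ_SOR = ω* − 1 = 1.8938131 − 1 = 0.8938131.
4·ln10 = 9.21034; −ln(0.8938131) = 0.112259; m = ⌈9.21034/0.112259⌉ = ⌈82.045⌉ = 83.

m = 83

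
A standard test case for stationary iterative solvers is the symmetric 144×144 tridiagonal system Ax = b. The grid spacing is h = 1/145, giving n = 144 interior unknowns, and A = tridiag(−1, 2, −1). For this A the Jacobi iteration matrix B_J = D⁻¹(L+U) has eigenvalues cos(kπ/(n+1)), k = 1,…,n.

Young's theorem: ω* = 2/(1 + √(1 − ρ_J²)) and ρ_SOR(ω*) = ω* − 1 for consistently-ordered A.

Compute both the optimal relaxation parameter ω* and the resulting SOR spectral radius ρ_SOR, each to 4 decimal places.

n=144: λ(B_J) = 1 − λ(A)/2 = cos(kπ/145); k=1 gives ρ_J = 0.9998.
√(1−ρ_J²) = |sin(π/145)| = 0.02166
[ω*] 2 ÷ (1 + 0.02166) = 2 ÷ 1.02166 = 1.9576.
ρ(B_{ω*}) = ω*−1 = 0.9576

ω* = 1.9576, ρ_SOR = 0.9576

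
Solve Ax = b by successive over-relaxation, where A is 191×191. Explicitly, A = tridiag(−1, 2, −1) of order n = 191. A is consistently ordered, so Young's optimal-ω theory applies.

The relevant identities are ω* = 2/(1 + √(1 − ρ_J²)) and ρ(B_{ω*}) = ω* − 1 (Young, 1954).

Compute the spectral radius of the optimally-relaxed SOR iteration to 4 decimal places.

ρ_SOR = 0.9678

B_J for the 191×191 system has eigenvalues cos(kπ/192); ρ_J = cos(π/192) = 0.9999.
1 − cos²(π/192) = sin²(π/192) ⇒ √(1−ρ_J²) = sin(π/192) = 0.01636.
ω* = 2/(1+0.01636) = 1.9678
ρ_SOR = ω* − 1 = 1.9678 − 1 = 0.9678.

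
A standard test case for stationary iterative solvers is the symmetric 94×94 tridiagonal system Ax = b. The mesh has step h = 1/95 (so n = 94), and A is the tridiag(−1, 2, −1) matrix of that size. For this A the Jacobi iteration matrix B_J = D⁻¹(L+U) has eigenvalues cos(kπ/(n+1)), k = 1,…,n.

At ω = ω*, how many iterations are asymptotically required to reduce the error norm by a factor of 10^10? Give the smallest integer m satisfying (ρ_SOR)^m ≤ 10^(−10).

[ρ_J] n=94: ρ(B_J) = cos(π/(n+1)) = cos(π/95) = 0.9994533.
√(1−ρ_J²) = |sin(π/95)| = 0.0330634
Then 2/(1+√(1−ρ_J²)) = 2/(1+0.0330634); ω* = 2/1.0330634 = 1.9359896.
and ρ(B_{ω*}) = 1.9359896 − 1 = 0.9359896.
m ≥ 10·ln10 / (−ln 0.9359896) = 348.081; smallest integer m = 349.

m = 349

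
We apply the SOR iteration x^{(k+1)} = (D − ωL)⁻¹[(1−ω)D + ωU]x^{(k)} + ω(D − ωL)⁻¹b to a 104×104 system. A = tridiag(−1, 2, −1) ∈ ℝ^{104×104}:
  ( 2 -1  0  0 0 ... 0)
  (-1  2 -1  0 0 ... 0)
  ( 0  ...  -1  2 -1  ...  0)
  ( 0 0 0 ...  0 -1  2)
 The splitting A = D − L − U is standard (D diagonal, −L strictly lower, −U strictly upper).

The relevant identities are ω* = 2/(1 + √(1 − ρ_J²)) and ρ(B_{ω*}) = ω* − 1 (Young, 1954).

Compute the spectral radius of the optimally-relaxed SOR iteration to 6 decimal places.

ρ_SOR = 0.941907

½·tridiag(1,0,1) at n=104: λ_k = cos(kπ/105); max |λ| at k=1 ⇒ ρ_J = cos(π/105) ≈ 0.999552.
√(1−ρ_J²) = |sin(π/105)| = 0.0299155
ω* = 2 / (1 + 0.0299155) = 2 / 1.0299155 ≈ 1.941907.
ρ_SOR = ω* − 1 = 1.941907 − 1 = 0.941907.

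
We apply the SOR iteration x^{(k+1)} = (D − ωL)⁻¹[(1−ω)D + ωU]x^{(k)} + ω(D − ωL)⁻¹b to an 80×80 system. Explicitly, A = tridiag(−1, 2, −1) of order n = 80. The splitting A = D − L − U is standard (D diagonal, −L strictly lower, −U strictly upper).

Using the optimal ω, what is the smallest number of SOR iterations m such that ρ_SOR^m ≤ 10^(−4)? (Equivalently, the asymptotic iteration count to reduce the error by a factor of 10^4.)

m = 119

½·tridiag(1,0,1) at n=80: λ_k = cos(kπ/81); max |λ| at k=1 ⇒ ρ_J = cos(π/81) ≈ 0.9992480.
√(1−ρ_J²) simplifies to sin(π/81) = 0.0387754.
Then 2/(1+√(1−ρ_J²)) = 2/(1+0.0387754); ω* = 2/1.0387754 = 1.9253440.
[ρ_SOR] ω* − 1 = 0.9253440.
(0.9253440)^m ≤ 10^{−4}  ⇒  m·ln(0.9253440) ≤ −4·ln10  ⇒  m ≥ 118.706  ⇒  m = 119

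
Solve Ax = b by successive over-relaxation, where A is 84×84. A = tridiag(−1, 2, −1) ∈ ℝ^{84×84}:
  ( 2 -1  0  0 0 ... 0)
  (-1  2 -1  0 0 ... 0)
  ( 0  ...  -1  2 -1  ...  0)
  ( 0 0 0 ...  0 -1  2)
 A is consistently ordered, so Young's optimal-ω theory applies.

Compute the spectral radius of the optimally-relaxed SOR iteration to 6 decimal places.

ρ_SOR = 0.928731

With n=84, ρ(Jacobi) = cos(π/85) = 0.999317.
√(1−ρ_J²) = |sin(π/85)| = 0.0369515
ω* = 2 / (1 + 0.0369515) = 2 / 1.0369515 ≈ 1.928731.
ρ(B_{ω*}) = ω*−1 = 0.928731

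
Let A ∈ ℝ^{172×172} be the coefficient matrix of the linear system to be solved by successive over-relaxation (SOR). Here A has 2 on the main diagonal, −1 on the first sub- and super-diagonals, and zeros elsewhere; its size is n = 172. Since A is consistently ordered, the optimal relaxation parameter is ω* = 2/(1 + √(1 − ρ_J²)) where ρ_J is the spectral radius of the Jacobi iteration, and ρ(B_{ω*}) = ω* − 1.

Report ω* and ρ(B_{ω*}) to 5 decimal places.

ω* = 1.96433, ρ_SOR = 0.96433

With n=172, ρ(Jacobi) = cos(π/173) = 0.99984.
√(1 − cos²(π/173)) = sin(π/173) ≈ 0.018158.
ω* = 2/(1+0.018158) = 1.96433
ρ(B_{ω*}) = ω*−1 = 0.96433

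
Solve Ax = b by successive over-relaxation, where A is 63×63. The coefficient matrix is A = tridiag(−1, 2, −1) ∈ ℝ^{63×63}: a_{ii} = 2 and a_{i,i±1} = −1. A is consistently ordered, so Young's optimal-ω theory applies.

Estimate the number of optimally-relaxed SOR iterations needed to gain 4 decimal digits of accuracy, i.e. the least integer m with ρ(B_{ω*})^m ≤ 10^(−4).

m = 94

n=63: λ(B_J) = 1 − λ(A)/2 = cos(kπ/64); k=1 gives ρ_J = 0.9987955.
√(1 − cos²(π/64)) = sin(π/64) ≈ 0.0490677.
ω* = 2 / (1 + 0.0490677) = 2 / 1.0490677 ≈ 1.9064547.
and ρ(B_{ω*}) = 1.9064547 − 1 = 0.9064547.
For 4 digits: m = 4·ln10 / (−ln 0.9064547) = 9.21034/0.0982142 = 93.778; round up → m = 94.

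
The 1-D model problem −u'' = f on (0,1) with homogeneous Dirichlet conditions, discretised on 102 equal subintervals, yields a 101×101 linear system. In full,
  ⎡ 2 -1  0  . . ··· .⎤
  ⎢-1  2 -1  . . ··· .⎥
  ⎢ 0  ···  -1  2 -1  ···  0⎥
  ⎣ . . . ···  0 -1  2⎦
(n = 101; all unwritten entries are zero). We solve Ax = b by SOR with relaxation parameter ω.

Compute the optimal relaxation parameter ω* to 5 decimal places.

ω* = 1.94025

With n=101, ρ(Jacobi) = cos(π/102) = 0.99953.
√(1 − cos²(π/102)) = sin(π/102) ≈ 0.030795.
Then 2/(1+√(1−ρ_J²)) = 2/(1+0.030795); ω* = 2/1.030795 = 1.94025.
and ρ(B_{ω*}) = 1.94025 − 1 = 0.94025.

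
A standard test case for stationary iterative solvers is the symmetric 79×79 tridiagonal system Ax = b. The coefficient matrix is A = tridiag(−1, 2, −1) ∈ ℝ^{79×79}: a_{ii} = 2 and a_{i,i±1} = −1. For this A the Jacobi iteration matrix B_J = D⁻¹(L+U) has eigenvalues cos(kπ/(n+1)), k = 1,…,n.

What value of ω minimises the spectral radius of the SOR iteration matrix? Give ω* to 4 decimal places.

spectrum of D⁻¹(L+U) = {cos(kπ/80) : 1≤k≤79}; ρ_J = cos(π/80) = 0.9992.
root = sin(π/80) = 0.03926  (since 1−cos² = sin²).
[ω*] 2 ÷ (1 + 0.03926) = 2 ÷ 1.03926 = 1.9244.
ρ(B_{ω*}) = ω*−1 = 0.9244

ω* = 1.9244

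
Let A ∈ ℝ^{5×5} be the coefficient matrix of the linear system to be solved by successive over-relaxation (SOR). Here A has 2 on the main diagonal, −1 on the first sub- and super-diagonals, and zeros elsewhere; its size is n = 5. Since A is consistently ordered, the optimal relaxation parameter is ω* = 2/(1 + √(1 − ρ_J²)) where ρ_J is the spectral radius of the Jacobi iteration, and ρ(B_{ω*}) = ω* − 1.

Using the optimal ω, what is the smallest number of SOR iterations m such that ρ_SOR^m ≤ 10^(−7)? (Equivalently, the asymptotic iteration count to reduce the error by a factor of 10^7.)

m = 15

[ρ_J] n=5: ρ(B_J) = cos(π/(n+1)) = cos(π/6) = 0.8660254.
√(1−ρ_J²) simplifies to sin(π/6) = 0.5000000.
ω* = 2/(1 + 0.5000000) = 2/1.5000000 = 1.3333333.
ρ_SOR = ω* − 1 ≈ 0.3333333.
For 7 digits: m = 7·ln10 / (−ln 0.3333333) = 16.1181/1.09861 = 14.671; round up → m = 15.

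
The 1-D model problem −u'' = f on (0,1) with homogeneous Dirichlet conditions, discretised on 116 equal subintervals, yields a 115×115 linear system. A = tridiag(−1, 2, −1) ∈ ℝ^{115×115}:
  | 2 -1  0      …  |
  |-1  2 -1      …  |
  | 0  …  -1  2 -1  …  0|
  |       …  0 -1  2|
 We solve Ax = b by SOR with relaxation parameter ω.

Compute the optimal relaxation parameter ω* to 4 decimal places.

ω* = 1.9473

ρ_J = max_k |cos(kπ/116)| = cos(π/116) = 0.9996
1 − cos²(π/116) = sin²(π/116) ⇒ √(1−ρ_J²) = sin(π/116) = 0.02708.
So ω* = 2/1.02708 = 1.9473 (Young).
[ρ_SOR] ω* − 1 = 0.9473.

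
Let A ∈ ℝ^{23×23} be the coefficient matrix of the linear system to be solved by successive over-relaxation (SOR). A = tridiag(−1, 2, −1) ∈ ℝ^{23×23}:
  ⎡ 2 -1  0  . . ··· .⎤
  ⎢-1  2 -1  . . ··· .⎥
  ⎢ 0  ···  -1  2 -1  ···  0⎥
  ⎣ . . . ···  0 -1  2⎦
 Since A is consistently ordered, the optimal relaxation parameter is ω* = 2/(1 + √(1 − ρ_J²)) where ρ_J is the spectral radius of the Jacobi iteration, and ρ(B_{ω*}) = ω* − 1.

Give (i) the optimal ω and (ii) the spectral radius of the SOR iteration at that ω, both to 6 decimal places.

[ρ_J] n=23: ρ(B_J) = cos(π/(n+1)) = cos(π/24) = 0.991445.
√(1 − cos²(π/24)) = sin(π/24) ≈ 0.1305262.
ω* = 2 / (1 + 0.1305262) = 2 / 1.1305262 ≈ 1.769088.
ρ_SOR = ω* − 1 ≈ 0.769088.

ω* = 1.769088, ρ_SOR = 0.769088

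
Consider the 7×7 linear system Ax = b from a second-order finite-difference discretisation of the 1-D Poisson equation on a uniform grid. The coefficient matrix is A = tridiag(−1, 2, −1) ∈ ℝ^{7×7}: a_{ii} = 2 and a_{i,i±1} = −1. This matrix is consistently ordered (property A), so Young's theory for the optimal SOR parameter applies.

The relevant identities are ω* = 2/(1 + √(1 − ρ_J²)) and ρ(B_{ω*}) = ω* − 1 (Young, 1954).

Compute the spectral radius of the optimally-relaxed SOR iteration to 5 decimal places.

ρ_SOR = 0.44646

spectrum of D⁻¹(L+U) = {cos(kπ/8) : 1≤k≤7}; ρ_J = cos(π/8) = 0.92388.
√(1−ρ_J²) simplifies to sin(π/8) = 0.382683.
ω* = 2/(1 + 0.382683) = 2/1.382683 = 1.44646.
At ω = 1.44646 every |λ(B_ω)| = ω−1, so ρ_SOR = 0.44646.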